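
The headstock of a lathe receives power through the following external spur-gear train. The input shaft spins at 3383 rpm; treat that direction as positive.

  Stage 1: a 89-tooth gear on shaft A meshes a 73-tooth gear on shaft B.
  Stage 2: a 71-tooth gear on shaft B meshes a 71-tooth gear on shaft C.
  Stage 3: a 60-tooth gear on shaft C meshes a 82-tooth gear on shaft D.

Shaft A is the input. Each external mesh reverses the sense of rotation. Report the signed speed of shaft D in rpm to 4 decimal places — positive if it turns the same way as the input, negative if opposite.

-3017.9118 rpm (opposite to input, |ω| = 3017.9118 rpm)

Stage 1 [89T→73T]: ω = 3383.0000×89/73 = 4124.4795 rpm, dir flips to −; running = −4124.4795
Stage 2 [71T→71T]: ω = 4124.4795×71/71 = 4124.4795 rpm, dir flips to +; running = +4124.4795
Stage 3 [60T→82T]: ω = 4124.4795×60/82 = 3017.9118 rpm, dir flips to −; running = −3017.9118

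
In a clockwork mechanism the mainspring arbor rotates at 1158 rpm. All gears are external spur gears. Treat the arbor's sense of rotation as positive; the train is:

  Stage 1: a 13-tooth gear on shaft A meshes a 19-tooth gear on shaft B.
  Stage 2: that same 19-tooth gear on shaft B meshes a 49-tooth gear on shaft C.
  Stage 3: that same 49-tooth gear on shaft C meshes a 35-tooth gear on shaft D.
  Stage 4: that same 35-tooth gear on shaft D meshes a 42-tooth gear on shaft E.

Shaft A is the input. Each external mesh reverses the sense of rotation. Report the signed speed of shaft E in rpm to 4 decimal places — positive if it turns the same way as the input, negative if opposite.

Stage 1 [13T→19T]: ω = 1158.0000×13/19 = 792.3158 rpm, dir flips to −; running = −792.3158
Stage 2 [19T→49T]: ω = 792.3158×19/49 = 307.2245 rpm, dir flips to +; running = +307.2245
Stage 3 [49T→35T]: ω = 307.2245×49/35 = 430.1143 rpm, dir flips to −; running = −430.1143
Stage 4 [35T→42T]: ω = 430.1143×35/42 = 358.4286 rpm, dir flips to +; running = +358.4286

+358.4286 rpm (same as input, |ω| = 358.4286 rpm)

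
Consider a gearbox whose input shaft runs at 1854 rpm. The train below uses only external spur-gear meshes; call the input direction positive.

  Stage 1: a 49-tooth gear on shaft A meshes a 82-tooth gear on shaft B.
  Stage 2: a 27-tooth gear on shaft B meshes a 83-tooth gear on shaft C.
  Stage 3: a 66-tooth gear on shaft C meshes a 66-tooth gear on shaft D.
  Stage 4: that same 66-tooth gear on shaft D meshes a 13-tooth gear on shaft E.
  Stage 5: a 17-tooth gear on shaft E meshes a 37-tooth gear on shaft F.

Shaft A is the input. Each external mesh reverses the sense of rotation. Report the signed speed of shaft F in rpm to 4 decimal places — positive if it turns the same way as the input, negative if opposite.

-840.6697 rpm (opposite to input, |ω| = 840.6697 rpm)

Stage 1 [49T→82T]: ω = 1854.0000×49/82 = 1107.8780 rpm, dir flips to −; running = −1107.8780
Stage 2 [27T→83T]: ω = 1107.8780×27/83 = 360.3941 rpm, dir flips to +; running = +360.3941
Stage 3 [66T→66T]: ω = 360.3941×66/66 = 360.3941 rpm, dir flips to −; running = −360.3941
Stage 4 [66T→13T]: ω = 360.3941×66/13 = 1829.6929 rpm, dir flips to +; running = +1829.6929
Stage 5 [17T→37T]: ω = 1829.6929×17/37 = 840.6697 rpm, dir flips to −; running = −840.6697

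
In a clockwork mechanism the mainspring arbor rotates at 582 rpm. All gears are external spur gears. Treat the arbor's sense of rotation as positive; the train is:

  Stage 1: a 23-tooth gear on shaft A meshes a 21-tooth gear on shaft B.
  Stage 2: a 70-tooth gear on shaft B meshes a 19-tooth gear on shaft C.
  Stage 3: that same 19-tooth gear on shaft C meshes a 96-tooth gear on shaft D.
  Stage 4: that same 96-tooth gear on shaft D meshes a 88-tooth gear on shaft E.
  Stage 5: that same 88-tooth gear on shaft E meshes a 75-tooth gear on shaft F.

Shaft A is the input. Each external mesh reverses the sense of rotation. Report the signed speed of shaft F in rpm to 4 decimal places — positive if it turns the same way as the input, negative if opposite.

-594.9333 rpm (opposite to input, |ω| = 594.9333 rpm)

Stage 1 [23T→21T]: ω = 582.0000×23/21 = 637.4286 rpm, dir flips to −; running = −637.4286
Stage 2 [70T→19T]: ω = 637.4286×70/19 = 2348.4211 rpm, dir flips to +; running = +2348.4211
Stage 3 [19T→96T]: ω = 2348.4211×19/96 = 464.7917 rpm, dir flips to −; running = −464.7917
Stage 4 [96T→88T]: ω = 464.7917×96/88 = 507.0455 rpm, dir flips to +; running = +507.0455
Stage 5 [88T→75T]: ω = 507.0455×88/75 = 594.9333 rpm, dir flips to −; running = −594.9333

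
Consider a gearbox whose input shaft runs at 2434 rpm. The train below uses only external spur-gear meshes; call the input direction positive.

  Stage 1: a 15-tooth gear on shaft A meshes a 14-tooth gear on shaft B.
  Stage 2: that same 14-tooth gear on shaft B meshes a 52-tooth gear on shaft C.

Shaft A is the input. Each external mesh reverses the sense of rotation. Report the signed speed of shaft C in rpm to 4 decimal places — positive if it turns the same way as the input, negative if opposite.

+702.1154 rpm (same as input, |ω| = 702.1154 rpm)

Stage 1 [15T→14T]: ω = 2434.0000×15/14 = 2607.8571 rpm, dir flips to −; running = −2607.8571
Stage 2 [14T→52T]: ω = 2607.8571×14/52 = 702.1154 rpm, dir flips to +; running = +702.1154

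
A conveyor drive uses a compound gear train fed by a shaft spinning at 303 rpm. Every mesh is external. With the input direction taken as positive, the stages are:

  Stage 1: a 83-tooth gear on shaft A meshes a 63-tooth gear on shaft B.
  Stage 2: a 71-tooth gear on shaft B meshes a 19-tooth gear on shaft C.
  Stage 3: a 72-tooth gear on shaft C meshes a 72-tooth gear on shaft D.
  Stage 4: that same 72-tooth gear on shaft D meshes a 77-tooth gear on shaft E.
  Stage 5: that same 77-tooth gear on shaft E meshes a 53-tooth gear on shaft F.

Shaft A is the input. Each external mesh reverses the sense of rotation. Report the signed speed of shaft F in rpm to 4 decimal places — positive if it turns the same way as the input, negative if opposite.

Stage 1 [83T→63T]: ω = 303.0000×83/63 = 399.1905 rpm, dir flips to −; running = −399.1905
Stage 2 [71T→19T]: ω = 399.1905×71/19 = 1491.7118 rpm, dir flips to +; running = +1491.7118
Stage 3 [72T→72T]: ω = 1491.7118×72/72 = 1491.7118 rpm, dir flips to −; running = −1491.7118
Stage 4 [72T→77T]: ω = 1491.7118×72/77 = 1394.8474 rpm, dir flips to +; running = +1394.8474
Stage 5 [77T→53T]: ω = 1394.8474×77/53 = 2026.4764 rpm, dir flips to −; running = −2026.4764

-2026.4764 rpm (opposite to input, |ω| = 2026.4764 rpm)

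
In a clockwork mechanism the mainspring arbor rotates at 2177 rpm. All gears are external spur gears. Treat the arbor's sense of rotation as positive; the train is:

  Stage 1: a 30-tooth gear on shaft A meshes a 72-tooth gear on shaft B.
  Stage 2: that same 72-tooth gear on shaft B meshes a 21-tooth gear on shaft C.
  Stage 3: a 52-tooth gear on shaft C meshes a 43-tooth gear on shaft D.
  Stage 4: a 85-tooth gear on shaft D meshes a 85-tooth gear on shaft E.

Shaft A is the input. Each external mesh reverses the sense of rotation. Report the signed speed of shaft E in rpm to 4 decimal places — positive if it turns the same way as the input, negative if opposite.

Stage 1 [30T→72T]: ω = 2177.0000×30/72 = 907.0833 rpm, dir flips to −; running = −907.0833
Stage 2 [72T→21T]: ω = 907.0833×72/21 = 3110.0000 rpm, dir flips to +; running = +3110.0000
Stage 3 [52T→43T]: ω = 3110.0000×52/43 = 3760.9302 rpm, dir flips to −; running = −3760.9302
Stage 4 [85T→85T]: ω = 3760.9302×85/85 = 3760.9302 rpm, dir flips to +; running = +3760.9302

+3760.9302 rpm (same as input, |ω| = 3760.9302 rpm)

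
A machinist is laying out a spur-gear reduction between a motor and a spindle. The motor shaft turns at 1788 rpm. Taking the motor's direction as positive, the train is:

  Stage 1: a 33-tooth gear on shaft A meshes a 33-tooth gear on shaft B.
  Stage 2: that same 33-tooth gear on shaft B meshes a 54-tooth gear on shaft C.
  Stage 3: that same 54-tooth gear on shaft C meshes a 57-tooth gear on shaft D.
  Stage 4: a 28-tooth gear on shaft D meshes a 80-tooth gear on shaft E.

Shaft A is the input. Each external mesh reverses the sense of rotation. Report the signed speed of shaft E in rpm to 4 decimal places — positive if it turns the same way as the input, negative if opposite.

+362.3053 rpm (same as input, |ω| = 362.3053 rpm)

Stage 1 [33T→33T]: ω = 1788.0000×33/33 = 1788.0000 rpm, dir flips to −; running = −1788.0000
Stage 2 [33T→54T]: ω = 1788.0000×33/54 = 1092.6667 rpm, dir flips to +; running = +1092.6667
Stage 3 [54T→57T]: ω = 1092.6667×54/57 = 1035.1579 rpm, dir flips to −; running = −1035.1579
Stage 4 [28T→80T]: ω = 1035.1579×28/80 = 362.3053 rpm, dir flips to +; running = +362.3053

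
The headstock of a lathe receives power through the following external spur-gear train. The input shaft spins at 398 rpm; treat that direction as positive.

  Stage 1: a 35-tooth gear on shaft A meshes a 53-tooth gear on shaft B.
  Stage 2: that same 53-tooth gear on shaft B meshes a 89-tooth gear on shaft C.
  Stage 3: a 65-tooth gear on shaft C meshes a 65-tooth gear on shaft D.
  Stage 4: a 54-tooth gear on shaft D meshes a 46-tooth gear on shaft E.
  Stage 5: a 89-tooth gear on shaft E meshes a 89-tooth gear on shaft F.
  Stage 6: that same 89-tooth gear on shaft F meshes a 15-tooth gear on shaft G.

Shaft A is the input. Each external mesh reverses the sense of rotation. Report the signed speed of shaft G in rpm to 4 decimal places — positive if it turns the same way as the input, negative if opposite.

Stage 1 [35T→53T]: ω = 398.0000×35/53 = 262.8302 rpm, dir flips to −; running = −262.8302
Stage 2 [53T→89T]: ω = 262.8302×53/89 = 156.5169 rpm, dir flips to +; running = +156.5169
Stage 3 [65T→65T]: ω = 156.5169×65/65 = 156.5169 rpm, dir flips to −; running = −156.5169
Stage 4 [54T→46T]: ω = 156.5169×54/46 = 183.7372 rpm, dir flips to +; running = +183.7372
Stage 5 [89T→89T]: ω = 183.7372×89/89 = 183.7372 rpm, dir flips to −; running = −183.7372
Stage 6 [89T→15T]: ω = 183.7372×89/15 = 1090.1739 rpm, dir flips to +; running = +1090.1739

+1090.1739 rpm (same as input, |ω| = 1090.1739 rpm)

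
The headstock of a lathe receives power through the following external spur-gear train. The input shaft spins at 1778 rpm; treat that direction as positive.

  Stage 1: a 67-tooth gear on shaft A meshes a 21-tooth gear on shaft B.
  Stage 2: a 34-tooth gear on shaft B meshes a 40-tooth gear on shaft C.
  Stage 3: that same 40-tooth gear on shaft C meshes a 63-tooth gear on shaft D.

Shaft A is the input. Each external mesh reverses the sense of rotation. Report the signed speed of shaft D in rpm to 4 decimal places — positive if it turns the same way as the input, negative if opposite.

Stage 1 [67T→21T]: ω = 1778.0000×67/21 = 5672.6667 rpm, dir flips to −; running = −5672.6667
Stage 2 [34T→40T]: ω = 5672.6667×34/40 = 4821.7667 rpm, dir flips to +; running = +4821.7667
Stage 3 [40T→63T]: ω = 4821.7667×40/63 = 3061.4392 rpm, dir flips to −; running = −3061.4392

-3061.4392 rpm (opposite to input, |ω| = 3061.4392 rpm)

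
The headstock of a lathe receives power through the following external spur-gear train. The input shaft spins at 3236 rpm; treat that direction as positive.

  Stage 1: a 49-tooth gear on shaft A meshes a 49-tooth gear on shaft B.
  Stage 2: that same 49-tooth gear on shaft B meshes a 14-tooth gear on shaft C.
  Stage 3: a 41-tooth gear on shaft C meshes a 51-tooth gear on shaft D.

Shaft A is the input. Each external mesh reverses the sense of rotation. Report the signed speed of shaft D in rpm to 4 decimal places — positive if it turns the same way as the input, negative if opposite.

-9105.2157 rpm (opposite to input, |ω| = 9105.2157 rpm)

Stage 1 [49T→49T]: ω = 3236.0000×49/49 = 3236.0000 rpm, dir flips to −; running = −3236.0000
Stage 2 [49T→14T]: ω = 3236.0000×49/14 = 11326.0000 rpm, dir flips to +; running = +11326.0000
Stage 3 [41T→51T]: ω = 11326.0000×41/51 = 9105.2157 rpm, dir flips to −; running = −9105.2157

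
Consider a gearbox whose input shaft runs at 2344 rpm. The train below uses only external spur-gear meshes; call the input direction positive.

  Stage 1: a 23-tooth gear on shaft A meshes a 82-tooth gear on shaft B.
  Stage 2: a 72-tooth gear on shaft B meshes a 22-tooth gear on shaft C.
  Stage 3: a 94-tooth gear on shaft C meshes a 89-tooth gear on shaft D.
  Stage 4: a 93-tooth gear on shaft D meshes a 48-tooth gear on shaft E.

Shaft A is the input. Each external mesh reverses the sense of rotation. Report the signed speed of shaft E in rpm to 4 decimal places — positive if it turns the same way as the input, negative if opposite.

+4403.1245 rpm (same as input, |ω| = 4403.1245 rpm)

Stage 1 [23T→82T]: ω = 2344.0000×23/82 = 657.4634 rpm, dir flips to −; running = −657.4634
Stage 2 [72T→22T]: ω = 657.4634×72/22 = 2151.6984 rpm, dir flips to +; running = +2151.6984
Stage 3 [94T→89T]: ω = 2151.6984×94/89 = 2272.5804 rpm, dir flips to −; running = −2272.5804
Stage 4 [93T→48T]: ω = 2272.5804×93/48 = 4403.1245 rpm, dir flips to +; running = +4403.1245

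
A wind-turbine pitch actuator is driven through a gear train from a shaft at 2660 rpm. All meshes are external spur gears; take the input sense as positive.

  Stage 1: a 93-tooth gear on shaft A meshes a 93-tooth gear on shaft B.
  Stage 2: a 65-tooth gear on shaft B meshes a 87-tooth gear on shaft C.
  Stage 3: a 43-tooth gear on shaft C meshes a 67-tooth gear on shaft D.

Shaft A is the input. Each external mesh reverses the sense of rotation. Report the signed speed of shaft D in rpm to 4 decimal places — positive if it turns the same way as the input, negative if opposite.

Stage 1 [93T→93T]: ω = 2660.0000×93/93 = 2660.0000 rpm, dir flips to −; running = −2660.0000
Stage 2 [65T→87T]: ω = 2660.0000×65/87 = 1987.3563 rpm, dir flips to +; running = +1987.3563
Stage 3 [43T→67T]: ω = 1987.3563×43/67 = 1275.4675 rpm, dir flips to −; running = −1275.4675

-1275.4675 rpm (opposite to input, |ω| = 1275.4675 rpm)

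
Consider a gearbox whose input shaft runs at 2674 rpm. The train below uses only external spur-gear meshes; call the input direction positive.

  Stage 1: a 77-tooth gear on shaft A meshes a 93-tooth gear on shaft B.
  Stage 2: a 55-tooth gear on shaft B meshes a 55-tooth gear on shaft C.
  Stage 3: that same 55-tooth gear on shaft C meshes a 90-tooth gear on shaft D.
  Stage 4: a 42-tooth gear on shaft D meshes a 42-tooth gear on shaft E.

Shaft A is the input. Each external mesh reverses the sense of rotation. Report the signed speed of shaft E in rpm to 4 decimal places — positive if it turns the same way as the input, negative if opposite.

Stage 1 [77T→93T]: ω = 2674.0000×77/93 = 2213.9570 rpm, dir flips to −; running = −2213.9570
Stage 2 [55T→55T]: ω = 2213.9570×55/55 = 2213.9570 rpm, dir flips to +; running = +2213.9570
Stage 3 [55T→90T]: ω = 2213.9570×55/90 = 1352.9737 rpm, dir flips to −; running = −1352.9737
Stage 4 [42T→42T]: ω = 1352.9737×42/42 = 1352.9737 rpm, dir flips to +; running = +1352.9737

+1352.9737 rpm (same as input, |ω| = 1352.9737 rpm)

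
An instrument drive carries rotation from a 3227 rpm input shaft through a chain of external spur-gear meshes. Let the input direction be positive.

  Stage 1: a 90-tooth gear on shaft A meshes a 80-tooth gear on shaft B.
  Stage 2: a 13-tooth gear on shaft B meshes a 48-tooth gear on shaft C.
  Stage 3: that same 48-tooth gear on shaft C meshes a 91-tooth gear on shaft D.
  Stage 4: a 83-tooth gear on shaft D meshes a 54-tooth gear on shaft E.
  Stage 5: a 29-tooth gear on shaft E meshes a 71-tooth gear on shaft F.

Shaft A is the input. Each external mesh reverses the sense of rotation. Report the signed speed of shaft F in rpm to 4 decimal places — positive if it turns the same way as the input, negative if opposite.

-325.5948 rpm (opposite to input, |ω| = 325.5948 rpm)

Stage 1 [90T→80T]: ω = 3227.0000×90/80 = 3630.3750 rpm, dir flips to −; running = −3630.3750
Stage 2 [13T→48T]: ω = 3630.3750×13/48 = 983.2266 rpm, dir flips to +; running = +983.2266
Stage 3 [48T→91T]: ω = 983.2266×48/91 = 518.6250 rpm, dir flips to −; running = −518.6250
Stage 4 [83T→54T]: ω = 518.6250×83/54 = 797.1458 rpm, dir flips to +; running = +797.1458
Stage 5 [29T→71T]: ω = 797.1458×29/71 = 325.5948 rpm, dir flips to −; running = −325.5948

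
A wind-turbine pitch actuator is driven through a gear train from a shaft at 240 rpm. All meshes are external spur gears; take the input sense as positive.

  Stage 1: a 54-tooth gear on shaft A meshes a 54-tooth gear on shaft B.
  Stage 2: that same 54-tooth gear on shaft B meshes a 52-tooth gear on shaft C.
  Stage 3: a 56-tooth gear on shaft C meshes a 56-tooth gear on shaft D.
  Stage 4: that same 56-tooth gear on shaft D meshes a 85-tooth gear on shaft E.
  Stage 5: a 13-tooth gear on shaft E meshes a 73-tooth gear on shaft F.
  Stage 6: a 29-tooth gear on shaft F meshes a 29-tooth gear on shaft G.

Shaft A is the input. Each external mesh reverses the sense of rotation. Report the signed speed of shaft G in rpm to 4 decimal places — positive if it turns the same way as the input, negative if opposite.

+29.2409 rpm (same as input, |ω| = 29.2409 rpm)

Stage 1 [54T→54T]: ω = 240.0000×54/54 = 240.0000 rpm, dir flips to −; running = −240.0000
Stage 2 [54T→52T]: ω = 240.0000×54/52 = 249.2308 rpm, dir flips to +; running = +249.2308
Stage 3 [56T→56T]: ω = 249.2308×56/56 = 249.2308 rpm, dir flips to −; running = −249.2308
Stage 4 [56T→85T]: ω = 249.2308×56/85 = 164.1991 rpm, dir flips to +; running = +164.1991
Stage 5 [13T→73T]: ω = 164.1991×13/73 = 29.2409 rpm, dir flips to −; running = −29.2409
Stage 6 [29T→29T]: ω = 29.2409×29/29 = 29.2409 rpm, dir flips to +; running = +29.2409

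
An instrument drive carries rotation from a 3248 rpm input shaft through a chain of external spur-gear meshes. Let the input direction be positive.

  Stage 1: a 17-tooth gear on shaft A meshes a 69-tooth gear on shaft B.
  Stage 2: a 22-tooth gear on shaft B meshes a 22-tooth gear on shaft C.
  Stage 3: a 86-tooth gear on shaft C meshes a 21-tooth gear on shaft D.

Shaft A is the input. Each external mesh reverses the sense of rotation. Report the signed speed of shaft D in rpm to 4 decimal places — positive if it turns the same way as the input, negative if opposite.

-3277.1401 rpm (opposite to input, |ω| = 3277.1401 rpm)

Stage 1 [17T→69T]: ω = 3248.0000×17/69 = 800.2319 rpm, dir flips to −; running = −800.2319
Stage 2 [22T→22T]: ω = 800.2319×22/22 = 800.2319 rpm, dir flips to +; running = +800.2319
Stage 3 [86T→21T]: ω = 800.2319×86/21 = 3277.1401 rpm, dir flips to −; running = −3277.1401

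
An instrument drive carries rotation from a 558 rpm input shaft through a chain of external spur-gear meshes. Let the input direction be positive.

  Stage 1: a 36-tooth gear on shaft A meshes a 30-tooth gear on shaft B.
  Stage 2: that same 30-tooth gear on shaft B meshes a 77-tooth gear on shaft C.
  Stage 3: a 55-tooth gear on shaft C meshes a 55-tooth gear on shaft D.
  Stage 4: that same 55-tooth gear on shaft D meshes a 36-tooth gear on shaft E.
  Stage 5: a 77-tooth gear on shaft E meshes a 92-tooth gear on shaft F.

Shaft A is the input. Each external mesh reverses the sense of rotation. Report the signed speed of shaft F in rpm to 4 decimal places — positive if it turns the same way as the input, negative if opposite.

Stage 1 [36T→30T]: ω = 558.0000×36/30 = 669.6000 rpm, dir flips to −; running = −669.6000
Stage 2 [30T→77T]: ω = 669.6000×30/77 = 260.8831 rpm, dir flips to +; running = +260.8831
Stage 3 [55T→55T]: ω = 260.8831×55/55 = 260.8831 rpm, dir flips to −; running = −260.8831
Stage 4 [55T→36T]: ω = 260.8831×55/36 = 398.5714 rpm, dir flips to +; running = +398.5714
Stage 5 [77T→92T]: ω = 398.5714×77/92 = 333.5870 rpm, dir flips to −; running = −333.5870

-333.5870 rpm (opposite to input, |ω| = 333.5870 rpm)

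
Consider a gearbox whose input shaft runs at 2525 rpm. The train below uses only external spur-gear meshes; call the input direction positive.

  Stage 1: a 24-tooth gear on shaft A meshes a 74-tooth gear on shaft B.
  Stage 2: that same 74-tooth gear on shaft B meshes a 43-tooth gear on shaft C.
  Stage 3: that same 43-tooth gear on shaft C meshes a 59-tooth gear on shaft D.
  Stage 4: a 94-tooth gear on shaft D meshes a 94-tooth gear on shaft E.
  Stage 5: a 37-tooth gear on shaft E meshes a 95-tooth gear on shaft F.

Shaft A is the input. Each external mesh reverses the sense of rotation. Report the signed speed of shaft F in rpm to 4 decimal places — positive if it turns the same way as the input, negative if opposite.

Stage 1 [24T→74T]: ω = 2525.0000×24/74 = 818.9189 rpm, dir flips to −; running = −818.9189
Stage 2 [74T→43T]: ω = 818.9189×74/43 = 1409.3023 rpm, dir flips to +; running = +1409.3023
Stage 3 [43T→59T]: ω = 1409.3023×43/59 = 1027.1186 rpm, dir flips to −; running = −1027.1186
Stage 4 [94T→94T]: ω = 1027.1186×94/94 = 1027.1186 rpm, dir flips to +; running = +1027.1186
Stage 5 [37T→95T]: ω = 1027.1186×37/95 = 400.0357 rpm, dir flips to −; running = −400.0357

-400.0357 rpm (opposite to input, |ω| = 400.0357 rpm)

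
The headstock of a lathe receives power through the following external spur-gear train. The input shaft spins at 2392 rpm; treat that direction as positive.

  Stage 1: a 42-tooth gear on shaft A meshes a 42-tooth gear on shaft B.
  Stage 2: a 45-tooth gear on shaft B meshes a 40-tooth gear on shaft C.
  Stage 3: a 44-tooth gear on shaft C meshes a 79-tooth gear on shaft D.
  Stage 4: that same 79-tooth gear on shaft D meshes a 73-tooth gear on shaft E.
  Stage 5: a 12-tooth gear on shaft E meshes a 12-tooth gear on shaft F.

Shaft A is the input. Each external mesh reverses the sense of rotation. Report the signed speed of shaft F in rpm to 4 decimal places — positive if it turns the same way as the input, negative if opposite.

Stage 1 [42T→42T]: ω = 2392.0000×42/42 = 2392.0000 rpm, dir flips to −; running = −2392.0000
Stage 2 [45T→40T]: ω = 2392.0000×45/40 = 2691.0000 rpm, dir flips to +; running = +2691.0000
Stage 3 [44T→79T]: ω = 2691.0000×44/79 = 1498.7848 rpm, dir flips to −; running = −1498.7848
Stage 4 [79T→73T]: ω = 1498.7848×79/73 = 1621.9726 rpm, dir flips to +; running = +1621.9726
Stage 5 [12T→12T]: ω = 1621.9726×12/12 = 1621.9726 rpm, dir flips to −; running = −1621.9726

-1621.9726 rpm (opposite to input, |ω| = 1621.9726 rpm)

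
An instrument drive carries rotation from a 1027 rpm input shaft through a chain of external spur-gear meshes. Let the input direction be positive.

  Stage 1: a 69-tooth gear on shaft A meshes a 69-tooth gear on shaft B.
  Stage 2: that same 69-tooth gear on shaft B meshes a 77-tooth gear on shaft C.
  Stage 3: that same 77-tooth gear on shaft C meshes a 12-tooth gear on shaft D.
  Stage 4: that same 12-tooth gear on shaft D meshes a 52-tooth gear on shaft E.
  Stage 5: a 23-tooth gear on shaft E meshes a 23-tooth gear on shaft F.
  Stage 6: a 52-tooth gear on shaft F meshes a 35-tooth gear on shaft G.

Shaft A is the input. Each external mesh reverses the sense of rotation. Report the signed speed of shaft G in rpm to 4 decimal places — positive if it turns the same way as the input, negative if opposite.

+2024.6571 rpm (same as input, |ω| = 2024.6571 rpm)

Stage 1 [69T→69T]: ω = 1027.0000×69/69 = 1027.0000 rpm, dir flips to −; running = −1027.0000
Stage 2 [69T→77T]: ω = 1027.0000×69/77 = 920.2987 rpm, dir flips to +; running = +920.2987
Stage 3 [77T→12T]: ω = 920.2987×77/12 = 5905.2500 rpm, dir flips to −; running = −5905.2500
Stage 4 [12T→52T]: ω = 5905.2500×12/52 = 1362.7500 rpm, dir flips to +; running = +1362.7500
Stage 5 [23T→23T]: ω = 1362.7500×23/23 = 1362.7500 rpm, dir flips to −; running = −1362.7500
Stage 6 [52T→35T]: ω = 1362.7500×52/35 = 2024.6571 rpm, dir flips to +; running = +2024.6571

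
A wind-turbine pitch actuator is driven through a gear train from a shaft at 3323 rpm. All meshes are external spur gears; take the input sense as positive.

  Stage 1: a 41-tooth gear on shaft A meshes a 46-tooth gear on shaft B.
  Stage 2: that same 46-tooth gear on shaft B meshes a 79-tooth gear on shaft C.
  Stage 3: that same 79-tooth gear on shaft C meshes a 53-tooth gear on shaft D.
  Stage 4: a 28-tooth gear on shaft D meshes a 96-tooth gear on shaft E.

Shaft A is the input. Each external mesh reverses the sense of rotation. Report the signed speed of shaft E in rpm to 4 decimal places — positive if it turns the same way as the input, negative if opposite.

Stage 1 [41T→46T]: ω = 3323.0000×41/46 = 2961.8043 rpm, dir flips to −; running = −2961.8043
Stage 2 [46T→79T]: ω = 2961.8043×46/79 = 1724.5949 rpm, dir flips to +; running = +1724.5949
Stage 3 [79T→53T]: ω = 1724.5949×79/53 = 2570.6226 rpm, dir flips to −; running = −2570.6226
Stage 4 [28T→96T]: ω = 2570.6226×28/96 = 749.7649 rpm, dir flips to +; running = +749.7649

+749.7649 rpm (same as input, |ω| = 749.7649 rpm)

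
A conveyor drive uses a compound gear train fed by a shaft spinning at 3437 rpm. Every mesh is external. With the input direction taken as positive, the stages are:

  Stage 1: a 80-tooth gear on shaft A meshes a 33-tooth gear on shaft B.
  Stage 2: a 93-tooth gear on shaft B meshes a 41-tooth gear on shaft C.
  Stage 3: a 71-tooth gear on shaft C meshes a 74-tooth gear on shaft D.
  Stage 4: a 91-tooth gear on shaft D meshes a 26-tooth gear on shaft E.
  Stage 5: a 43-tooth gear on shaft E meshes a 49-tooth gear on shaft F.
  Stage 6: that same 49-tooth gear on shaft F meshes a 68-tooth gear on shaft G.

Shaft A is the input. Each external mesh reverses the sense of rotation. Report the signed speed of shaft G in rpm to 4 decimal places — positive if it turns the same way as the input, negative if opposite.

Stage 1 [80T→33T]: ω = 3437.0000×80/33 = 8332.1212 rpm, dir flips to −; running = −8332.1212
Stage 2 [93T→41T]: ω = 8332.1212×93/41 = 18899.6896 rpm, dir flips to +; running = +18899.6896
Stage 3 [71T→74T]: ω = 18899.6896×71/74 = 18133.4859 rpm, dir flips to −; running = −18133.4859
Stage 4 [91T→26T]: ω = 18133.4859×91/26 = 63467.2008 rpm, dir flips to +; running = +63467.2008
Stage 5 [43T→49T]: ω = 63467.2008×43/49 = 55695.7068 rpm, dir flips to −; running = −55695.7068
Stage 6 [49T→68T]: ω = 55695.7068×49/68 = 40133.6711 rpm, dir flips to +; running = +40133.6711

+40133.6711 rpm (same as input, |ω| = 40133.6711 rpm)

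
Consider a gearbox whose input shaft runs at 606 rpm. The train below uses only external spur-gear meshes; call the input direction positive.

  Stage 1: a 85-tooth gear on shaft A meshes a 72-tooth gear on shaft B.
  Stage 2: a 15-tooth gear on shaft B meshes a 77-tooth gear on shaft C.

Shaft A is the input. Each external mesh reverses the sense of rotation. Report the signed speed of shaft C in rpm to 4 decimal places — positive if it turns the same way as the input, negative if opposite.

+139.3669 rpm (same as input, |ω| = 139.3669 rpm)

Stage 1 [85T→72T]: ω = 606.0000×85/72 = 715.4167 rpm, dir flips to −; running = −715.4167
Stage 2 [15T→77T]: ω = 715.4167×15/77 = 139.3669 rpm, dir flips to +; running = +139.3669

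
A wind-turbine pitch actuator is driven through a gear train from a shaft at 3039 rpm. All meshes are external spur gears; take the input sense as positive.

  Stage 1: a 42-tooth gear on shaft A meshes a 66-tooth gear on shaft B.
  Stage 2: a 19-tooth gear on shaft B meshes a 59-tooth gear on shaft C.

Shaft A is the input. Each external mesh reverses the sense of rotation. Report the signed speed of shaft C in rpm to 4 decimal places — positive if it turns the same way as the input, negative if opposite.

+622.7843 rpm (same as input, |ω| = 622.7843 rpm)

Stage 1 [42T→66T]: ω = 3039.0000×42/66 = 1933.9091 rpm, dir flips to −; running = −1933.9091
Stage 2 [19T→59T]: ω = 1933.9091×19/59 = 622.7843 rpm, dir flips to +; running = +622.7843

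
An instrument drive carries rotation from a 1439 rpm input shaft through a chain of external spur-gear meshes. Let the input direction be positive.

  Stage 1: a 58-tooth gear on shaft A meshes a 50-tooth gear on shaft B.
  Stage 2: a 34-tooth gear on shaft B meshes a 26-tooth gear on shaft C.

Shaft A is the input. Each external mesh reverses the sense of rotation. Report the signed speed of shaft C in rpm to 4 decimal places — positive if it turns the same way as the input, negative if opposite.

+2182.8523 rpm (same as input, |ω| = 2182.8523 rpm)

Stage 1 [58T→50T]: ω = 1439.0000×58/50 = 1669.2400 rpm, dir flips to −; running = −1669.2400
Stage 2 [34T→26T]: ω = 1669.2400×34/26 = 2182.8523 rpm, dir flips to +; running = +2182.8523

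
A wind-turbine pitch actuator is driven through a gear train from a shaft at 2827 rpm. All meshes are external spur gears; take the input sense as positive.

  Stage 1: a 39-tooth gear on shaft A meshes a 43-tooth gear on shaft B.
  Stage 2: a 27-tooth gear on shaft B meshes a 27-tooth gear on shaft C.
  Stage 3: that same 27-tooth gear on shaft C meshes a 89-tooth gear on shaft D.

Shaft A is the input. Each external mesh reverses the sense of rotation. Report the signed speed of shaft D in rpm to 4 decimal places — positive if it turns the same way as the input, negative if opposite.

-777.8498 rpm (opposite to input, |ω| = 777.8498 rpm)

Stage 1 [39T→43T]: ω = 2827.0000×39/43 = 2564.0233 rpm, dir flips to −; running = −2564.0233
Stage 2 [27T→27T]: ω = 2564.0233×27/27 = 2564.0233 rpm, dir flips to +; running = +2564.0233
Stage 3 [27T→89T]: ω = 2564.0233×27/89 = 777.8498 rpm, dir flips to −; running = −777.8498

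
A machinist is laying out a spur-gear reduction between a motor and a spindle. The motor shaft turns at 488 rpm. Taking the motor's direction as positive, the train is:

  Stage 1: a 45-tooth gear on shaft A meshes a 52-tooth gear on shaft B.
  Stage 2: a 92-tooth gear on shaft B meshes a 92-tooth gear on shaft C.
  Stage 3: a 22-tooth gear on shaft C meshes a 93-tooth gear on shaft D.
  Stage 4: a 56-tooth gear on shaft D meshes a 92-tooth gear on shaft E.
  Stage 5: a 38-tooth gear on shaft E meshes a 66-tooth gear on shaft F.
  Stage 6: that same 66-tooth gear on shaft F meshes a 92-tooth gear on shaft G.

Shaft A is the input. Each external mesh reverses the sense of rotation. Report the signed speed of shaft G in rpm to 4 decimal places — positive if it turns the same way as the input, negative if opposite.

Stage 1 [45T→52T]: ω = 488.0000×45/52 = 422.3077 rpm, dir flips to −; running = −422.3077
Stage 2 [92T→92T]: ω = 422.3077×92/92 = 422.3077 rpm, dir flips to +; running = +422.3077
Stage 3 [22T→93T]: ω = 422.3077×22/93 = 99.9007 rpm, dir flips to −; running = −99.9007
Stage 4 [56T→92T]: ω = 99.9007×56/92 = 60.8091 rpm, dir flips to +; running = +60.8091
Stage 5 [38T→66T]: ω = 60.8091×38/66 = 35.0113 rpm, dir flips to −; running = −35.0113
Stage 6 [66T→92T]: ω = 35.0113×66/92 = 25.1168 rpm, dir flips to +; running = +25.1168

+25.1168 rpm (same as input, |ω| = 25.1168 rpm)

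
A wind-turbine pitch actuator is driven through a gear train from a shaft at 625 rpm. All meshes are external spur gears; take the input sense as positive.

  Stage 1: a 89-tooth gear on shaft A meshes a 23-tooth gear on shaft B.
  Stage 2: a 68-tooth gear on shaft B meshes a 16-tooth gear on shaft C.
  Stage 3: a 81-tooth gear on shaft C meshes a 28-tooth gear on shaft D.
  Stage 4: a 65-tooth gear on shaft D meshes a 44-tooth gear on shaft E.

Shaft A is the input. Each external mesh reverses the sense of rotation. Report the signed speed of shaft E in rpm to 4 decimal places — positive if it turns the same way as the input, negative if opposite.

+43925.7096 rpm (same as input, |ω| = 43925.7096 rpm)

Stage 1 [89T→23T]: ω = 625.0000×89/23 = 2418.4783 rpm, dir flips to −; running = −2418.4783
Stage 2 [68T→16T]: ω = 2418.4783×68/16 = 10278.5326 rpm, dir flips to +; running = +10278.5326
Stage 3 [81T→28T]: ω = 10278.5326×81/28 = 29734.3265 rpm, dir flips to −; running = −29734.3265
Stage 4 [65T→44T]: ω = 29734.3265×65/44 = 43925.7096 rpm, dir flips to +; running = +43925.7096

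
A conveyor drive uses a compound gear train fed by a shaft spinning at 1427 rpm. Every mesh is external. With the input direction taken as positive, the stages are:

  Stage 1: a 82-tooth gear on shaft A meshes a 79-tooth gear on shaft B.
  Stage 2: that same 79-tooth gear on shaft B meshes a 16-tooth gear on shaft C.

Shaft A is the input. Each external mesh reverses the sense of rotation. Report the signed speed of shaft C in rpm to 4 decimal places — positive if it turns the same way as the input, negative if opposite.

+7313.3750 rpm (same as input, |ω| = 7313.3750 rpm)

Stage 1 [82T→79T]: ω = 1427.0000×82/79 = 1481.1899 rpm, dir flips to −; running = −1481.1899
Stage 2 [79T→16T]: ω = 1481.1899×79/16 = 7313.3750 rpm, dir flips to +; running = +7313.3750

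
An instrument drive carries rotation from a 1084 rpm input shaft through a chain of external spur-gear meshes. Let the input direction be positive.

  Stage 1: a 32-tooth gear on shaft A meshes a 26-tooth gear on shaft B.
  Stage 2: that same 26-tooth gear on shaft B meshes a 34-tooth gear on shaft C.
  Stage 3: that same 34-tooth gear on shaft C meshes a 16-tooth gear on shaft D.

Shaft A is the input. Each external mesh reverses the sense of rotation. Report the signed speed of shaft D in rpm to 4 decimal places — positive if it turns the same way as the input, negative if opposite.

-2168.0000 rpm (opposite to input, |ω| = 2168.0000 rpm)

Stage 1 [32T→26T]: ω = 1084.0000×32/26 = 1334.1538 rpm, dir flips to −; running = −1334.1538
Stage 2 [26T→34T]: ω = 1334.1538×26/34 = 1020.2353 rpm, dir flips to +; running = +1020.2353
Stage 3 [34T→16T]: ω = 1020.2353×34/16 = 2168.0000 rpm, dir flips to −; running = −2168.0000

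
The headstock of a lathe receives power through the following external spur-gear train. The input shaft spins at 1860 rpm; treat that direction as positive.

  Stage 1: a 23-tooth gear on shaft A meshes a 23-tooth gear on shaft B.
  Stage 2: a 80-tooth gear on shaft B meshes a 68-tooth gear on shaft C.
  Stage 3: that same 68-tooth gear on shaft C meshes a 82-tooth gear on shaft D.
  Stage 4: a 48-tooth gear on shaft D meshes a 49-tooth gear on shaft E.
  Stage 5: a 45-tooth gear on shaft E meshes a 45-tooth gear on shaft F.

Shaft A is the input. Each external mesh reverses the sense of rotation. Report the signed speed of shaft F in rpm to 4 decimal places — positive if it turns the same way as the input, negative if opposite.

Stage 1 [23T→23T]: ω = 1860.0000×23/23 = 1860.0000 rpm, dir flips to −; running = −1860.0000
Stage 2 [80T→68T]: ω = 1860.0000×80/68 = 2188.2353 rpm, dir flips to +; running = +2188.2353
Stage 3 [68T→82T]: ω = 2188.2353×68/82 = 1814.6341 rpm, dir flips to −; running = −1814.6341
Stage 4 [48T→49T]: ω = 1814.6341×48/49 = 1777.6008 rpm, dir flips to +; running = +1777.6008
Stage 5 [45T→45T]: ω = 1777.6008×45/45 = 1777.6008 rpm, dir flips to −; running = −1777.6008

-1777.6008 rpm (opposite to input, |ω| = 1777.6008 rpm)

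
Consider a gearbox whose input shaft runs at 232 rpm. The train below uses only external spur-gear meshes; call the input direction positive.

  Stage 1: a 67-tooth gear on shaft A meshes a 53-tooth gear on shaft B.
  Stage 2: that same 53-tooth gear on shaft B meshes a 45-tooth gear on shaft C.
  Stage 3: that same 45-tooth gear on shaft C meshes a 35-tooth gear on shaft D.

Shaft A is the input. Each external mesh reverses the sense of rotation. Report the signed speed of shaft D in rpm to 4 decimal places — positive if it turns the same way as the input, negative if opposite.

-444.1143 rpm (opposite to input, |ω| = 444.1143 rpm)

Stage 1 [67T→53T]: ω = 232.0000×67/53 = 293.2830 rpm, dir flips to −; running = −293.2830
Stage 2 [53T→45T]: ω = 293.2830×53/45 = 345.4222 rpm, dir flips to +; running = +345.4222
Stage 3 [45T→35T]: ω = 345.4222×45/35 = 444.1143 rpm, dir flips to −; running = −444.1143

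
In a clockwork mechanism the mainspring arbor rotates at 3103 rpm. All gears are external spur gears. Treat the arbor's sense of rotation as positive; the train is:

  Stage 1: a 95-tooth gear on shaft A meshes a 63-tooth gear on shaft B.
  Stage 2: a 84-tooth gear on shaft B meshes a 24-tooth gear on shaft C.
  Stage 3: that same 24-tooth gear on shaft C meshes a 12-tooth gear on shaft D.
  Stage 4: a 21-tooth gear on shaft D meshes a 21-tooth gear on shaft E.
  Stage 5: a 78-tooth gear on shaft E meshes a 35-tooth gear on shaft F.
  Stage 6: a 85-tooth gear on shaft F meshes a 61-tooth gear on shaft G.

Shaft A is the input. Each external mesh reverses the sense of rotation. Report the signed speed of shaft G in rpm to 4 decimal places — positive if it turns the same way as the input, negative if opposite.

Stage 1 [95T→63T]: ω = 3103.0000×95/63 = 4679.1270 rpm, dir flips to −; running = −4679.1270
Stage 2 [84T→24T]: ω = 4679.1270×84/24 = 16376.9444 rpm, dir flips to +; running = +16376.9444
Stage 3 [24T→12T]: ω = 16376.9444×24/12 = 32753.8889 rpm, dir flips to −; running = −32753.8889
Stage 4 [21T→21T]: ω = 32753.8889×21/21 = 32753.8889 rpm, dir flips to +; running = +32753.8889
Stage 5 [78T→35T]: ω = 32753.8889×78/35 = 72994.3810 rpm, dir flips to −; running = −72994.3810
Stage 6 [85T→61T]: ω = 72994.3810×85/61 = 101713.4817 rpm, dir flips to +; running = +101713.4817

+101713.4817 rpm (same as input, |ω| = 101713.4817 rpm)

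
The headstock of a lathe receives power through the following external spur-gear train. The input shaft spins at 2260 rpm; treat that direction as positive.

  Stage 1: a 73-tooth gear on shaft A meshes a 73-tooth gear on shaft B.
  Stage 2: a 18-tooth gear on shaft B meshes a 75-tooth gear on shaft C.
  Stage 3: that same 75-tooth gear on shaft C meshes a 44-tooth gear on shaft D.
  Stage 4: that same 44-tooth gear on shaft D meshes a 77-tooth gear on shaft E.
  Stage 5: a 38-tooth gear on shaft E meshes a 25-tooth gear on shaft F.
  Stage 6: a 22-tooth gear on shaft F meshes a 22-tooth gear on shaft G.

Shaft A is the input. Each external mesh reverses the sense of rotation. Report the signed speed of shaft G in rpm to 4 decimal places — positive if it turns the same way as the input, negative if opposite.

Stage 1 [73T→73T]: ω = 2260.0000×73/73 = 2260.0000 rpm, dir flips to −; running = −2260.0000
Stage 2 [18T→75T]: ω = 2260.0000×18/75 = 542.4000 rpm, dir flips to +; running = +542.4000
Stage 3 [75T→44T]: ω = 542.4000×75/44 = 924.5455 rpm, dir flips to −; running = −924.5455
Stage 4 [44T→77T]: ω = 924.5455×44/77 = 528.3117 rpm, dir flips to +; running = +528.3117
Stage 5 [38T→25T]: ω = 528.3117×38/25 = 803.0338 rpm, dir flips to −; running = −803.0338
Stage 6 [22T→22T]: ω = 803.0338×22/22 = 803.0338 rpm, dir flips to +; running = +803.0338

+803.0338 rpm (same as input, |ω| = 803.0338 rpm)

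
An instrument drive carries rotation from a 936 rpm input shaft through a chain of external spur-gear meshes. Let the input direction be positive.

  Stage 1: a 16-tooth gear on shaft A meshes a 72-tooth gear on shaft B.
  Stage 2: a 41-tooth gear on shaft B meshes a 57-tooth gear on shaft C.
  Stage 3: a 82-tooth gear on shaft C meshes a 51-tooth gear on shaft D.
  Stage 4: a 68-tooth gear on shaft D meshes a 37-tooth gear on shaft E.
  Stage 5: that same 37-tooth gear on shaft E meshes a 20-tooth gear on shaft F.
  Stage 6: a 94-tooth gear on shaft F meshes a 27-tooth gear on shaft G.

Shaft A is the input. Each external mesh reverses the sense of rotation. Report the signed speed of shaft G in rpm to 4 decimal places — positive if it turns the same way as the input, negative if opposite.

Stage 1 [16T→72T]: ω = 936.0000×16/72 = 208.0000 rpm, dir flips to −; running = −208.0000
Stage 2 [41T→57T]: ω = 208.0000×41/57 = 149.6140 rpm, dir flips to +; running = +149.6140
Stage 3 [82T→51T]: ω = 149.6140×82/51 = 240.5559 rpm, dir flips to −; running = −240.5559
Stage 4 [68T→37T]: ω = 240.5559×68/37 = 442.1027 rpm, dir flips to +; running = +442.1027
Stage 5 [37T→20T]: ω = 442.1027×37/20 = 817.8901 rpm, dir flips to −; running = −817.8901
Stage 6 [94T→27T]: ω = 817.8901×94/27 = 2847.4691 rpm, dir flips to +; running = +2847.4691

+2847.4691 rpm (same as input, |ω| = 2847.4691 rpm)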